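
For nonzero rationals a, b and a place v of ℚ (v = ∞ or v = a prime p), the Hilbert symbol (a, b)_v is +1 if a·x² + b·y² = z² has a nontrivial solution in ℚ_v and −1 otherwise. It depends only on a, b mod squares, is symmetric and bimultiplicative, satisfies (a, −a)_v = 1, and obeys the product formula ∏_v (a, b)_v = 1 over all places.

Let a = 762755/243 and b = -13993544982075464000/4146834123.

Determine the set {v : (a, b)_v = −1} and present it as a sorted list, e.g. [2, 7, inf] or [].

Mod squares: a ≡ 2288265, b ≡ -326895. Check v ∈ {∞, 2, 3, 5, 7, 13, 17, 19, 31, 37}.
v=5: a=5^1·(≡2), b=5^3·(≡1) mod 5; (2|5)=-1, (1|5)=+1; (−1)^{1·3·2}·(-1)^3·(+1)^1 = -1.
v=13: a=13^0·(≡5), b=13^2·(≡4) mod 13; (5|13)=-1, (4|13)=+1; (−1)^{0·2·6}·(-1)^2·(+1)^0 = +1.
v=3: a=3^-5·(≡2), b=3^-15·(≡1) mod 3; (2|3)=-1, (1|3)=+1; (−1)^{-5·-15·1}·(-1)^-15·(+1)^-5 = +1.
v=∞: 2288265 > 0 and -326895 < 0  ⇒  (a,b)_∞ = +1.
v=37: a=37^1·(≡32), b=37^3·(≡5) mod 37; (32|37)=-1, (5|37)=-1; (−1)^{1·3·18}·(-1)^3·(-1)^1 = +1.
v=19: a=19^1·(≡10), b=19^3·(≡4) mod 19; (10|19)=-1, (4|19)=+1; (−1)^{1·3·9}·(-1)^3·(+1)^1 = +1.
v=17: a=17^0·(≡10), b=17^-2·(≡4) mod 17; (10|17)=-1, (4|17)=+1; (−1)^{0·-2·8}·(-1)^-2·(+1)^0 = +1.
v=31: a=31^1·(≡8), b=31^3·(≡21) mod 31; (8|31)=+1, (21|31)=-1; (−1)^{1·3·15}·(+1)^3·(-1)^1 = +1.
v=2: v_2(a)=0, v_2(b)=6; units ≡ 1, 1 (mod 8); ε·ε+αω+βω = 0·0+0·0+6·0 ≡ 0  ⇒  (a,b)_2 = +1.
v=7: a=7^1·(≡2), b=7^0·(≡3) mod 7; (2|7)=+1, (3|7)=-1; (−1)^{1·0·3}·(+1)^0·(-1)^1 = -1.
|Ram(2288265, -326895)| = 2, even; anisotropic at {5, 7}.

[5, 7]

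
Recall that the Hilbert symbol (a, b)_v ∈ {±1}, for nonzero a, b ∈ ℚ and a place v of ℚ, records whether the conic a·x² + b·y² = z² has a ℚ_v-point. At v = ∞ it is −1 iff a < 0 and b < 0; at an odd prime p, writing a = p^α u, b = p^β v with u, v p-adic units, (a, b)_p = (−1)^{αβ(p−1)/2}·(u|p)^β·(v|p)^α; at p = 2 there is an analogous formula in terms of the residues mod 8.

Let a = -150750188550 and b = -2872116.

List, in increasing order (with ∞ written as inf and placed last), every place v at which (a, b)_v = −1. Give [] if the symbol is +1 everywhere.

[2, inf]

(a, b) ≡ (-38, -221) mod (ℚ^×)²; places V = {2, 3, 5, 13, 17, 19, ∞}.
(a,b)_19: α=3, u≡9; β=2, v≡5 (mod 19); (9|19)=+1, (5|19)=+1; sign (−1)^0·+1^2·+1^3 = +1.
(a,b)_∞: sgn(-38)=−, sgn(-221)=−, so -1.
(a,b)_17: α=2, u≡13; β=1, v≡15 (mod 17); (13|17)=+1, (15|17)=+1; sign (−1)^0·+1^1·+1^2 = +1.
(a,b)_3: α=2, u≡1; β=2, v≡1 (mod 3); (1|3)=+1, (1|3)=+1; sign (−1)^0·+1^2·+1^2 = +1.
(a,b)_2: α=1, β=2; u≡5, v≡3 (mod 8); ε(u)ε(v)=0·1, αω(v)=1·1, βω(u)=2·1; sum ≡ 1  ⇒  -1.
(a,b)_5: α=2, u≡3; β=0, v≡4 (mod 5); (3|5)=-1, (4|5)=+1; sign (−1)^0·-1^0·+1^2 = +1.
(a,b)_13: α=2, u≡3; β=1, v≡3 (mod 13); (3|13)=+1, (3|13)=+1; sign (−1)^0·+1^1·+1^2 = +1.
|Ram(-38, -221)| = 2, even; anisotropic at {2, ∞}.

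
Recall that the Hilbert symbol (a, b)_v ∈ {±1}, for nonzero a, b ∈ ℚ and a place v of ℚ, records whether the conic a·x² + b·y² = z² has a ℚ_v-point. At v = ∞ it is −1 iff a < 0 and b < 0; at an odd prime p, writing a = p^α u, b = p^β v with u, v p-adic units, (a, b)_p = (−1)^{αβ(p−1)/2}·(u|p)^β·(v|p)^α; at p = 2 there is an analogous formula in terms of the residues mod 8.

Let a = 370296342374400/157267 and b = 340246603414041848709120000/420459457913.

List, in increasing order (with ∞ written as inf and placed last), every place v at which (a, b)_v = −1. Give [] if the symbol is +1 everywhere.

[3, 13, 17, 23]

(a, b) ≡ (197596542, 6851) mod (ℚ^×)²; places V = {2, 3, 5, 11, 13, 17, 19, 23, 29, 31, ∞}.
(a,b)_5: α=2, u≡3; β=4, v≡4 (mod 5); (3|5)=-1, (4|5)=+1; sign (−1)^0·-1^4·+1^2 = +1.
(a,b)_13: α=3, u≡9; β=5, v≡6 (mod 13); (9|13)=+1, (6|13)=-1; sign (−1)^0·+1^5·-1^3 = -1.
(a,b)_∞: sgn(197596542)=+, sgn(6851)=+, so +1.
(a,b)_11: α=-1, u≡3; β=-2, v≡1 (mod 11); (3|11)=+1, (1|11)=+1; sign (−1)^0·+1^-2·+1^-1 = +1.
(a,b)_29: α=-2, u≡6; β=-4, v≡1 (mod 29); (6|29)=+1, (1|29)=+1; sign (−1)^0·+1^-4·+1^-2 = +1.
(a,b)_31: α=1, u≡6; β=1, v≡9 (mod 31); (6|31)=-1, (9|31)=+1; sign (−1)^1·-1^1·+1^1 = +1.
(a,b)_17: α=-1, u≡8; β=-3, v≡11 (mod 17); (8|17)=+1, (11|17)=-1; sign (−1)^0·+1^-3·-1^-1 = -1.
(a,b)_23: α=1, u≡20; β=2, v≡20 (mod 23); (20|23)=-1, (20|23)=-1; sign (−1)^0·-1^2·-1^1 = -1.
(a,b)_19: α=1, u≡11; β=2, v≡11 (mod 19); (11|19)=+1, (11|19)=+1; sign (−1)^0·+1^2·+1^1 = +1.
(a,b)_2: α=11, β=22; u≡7, v≡3 (mod 8); ε(u)ε(v)=1·1, αω(v)=11·1, βω(u)=22·0; sum ≡ 0  ⇒  +1.
(a,b)_3: α=5, u≡1; β=10, v≡2 (mod 3); (1|3)=+1, (2|3)=-1; sign (−1)^0·+1^10·-1^5 = -1.
|Ram(197596542, 6851)| = 4, even; anisotropic at {3, 13, 17, 23}.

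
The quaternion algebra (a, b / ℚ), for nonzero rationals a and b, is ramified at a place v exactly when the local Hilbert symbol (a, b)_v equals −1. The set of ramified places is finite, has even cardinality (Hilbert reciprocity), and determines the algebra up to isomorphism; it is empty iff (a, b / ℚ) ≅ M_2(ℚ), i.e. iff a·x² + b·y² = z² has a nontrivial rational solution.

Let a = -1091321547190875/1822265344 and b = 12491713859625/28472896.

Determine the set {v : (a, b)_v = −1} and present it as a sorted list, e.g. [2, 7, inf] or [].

[3, 17]

(a, b) ≡ (-19635, 1785) mod (ℚ^×)²; places V = {2, 3, 5, 7, 11, 13, 17, 23, 29, 31, ∞}.
(a,b)_3: α=5, u≡1; β=5, v≡1 (mod 3); (1|3)=+1, (1|3)=+1; sign (−1)^1·+1^5·+1^5 = -1.
(a,b)_13: α=4, u≡8; β=4, v≡3 (mod 13); (8|13)=-1, (3|13)=+1; sign (−1)^0·-1^4·+1^4 = +1.
(a,b)_29: α=-2, u≡21; β=-2, v≡16 (mod 29); (21|29)=-1, (16|29)=+1; sign (−1)^0·-1^-2·+1^-2 = +1.
(a,b)_23: α=-2, u≡20; β=-2, v≡10 (mod 23); (20|23)=-1, (10|23)=-1; sign (−1)^0·-1^-2·-1^-2 = +1.
(a,b)_2: α=-12, β=-6; u≡5, v≡1 (mod 8); ε(u)ε(v)=0·0, αω(v)=-12·0, βω(u)=-6·1; sum ≡ 0  ⇒  +1.
(a,b)_∞: sgn(-19635)=−, sgn(1785)=+, so +1.
(a,b)_17: α=1, u≡1; β=1, v≡3 (mod 17); (1|17)=+1, (3|17)=-1; sign (−1)^0·+1^1·-1^1 = -1.
(a,b)_7: α=1, u≡2; β=1, v≡3 (mod 7); (2|7)=+1, (3|7)=-1; sign (−1)^1·+1^1·-1^1 = +1.
(a,b)_31: α=2, u≡9; β=0, v≡19 (mod 31); (9|31)=+1, (19|31)=+1; sign (−1)^0·+1^0·+1^2 = +1.
(a,b)_5: α=3, u≡2; β=3, v≡2 (mod 5); (2|5)=-1, (2|5)=-1; sign (−1)^0·-1^3·-1^3 = +1.
(a,b)_11: α=1, u≡8; β=2, v≡4 (mod 11); (8|11)=-1, (4|11)=+1; sign (−1)^0·-1^2·+1^1 = +1.
Ram(-19635, 1785) = {3, 17}; no ℚ_3-point on the conic.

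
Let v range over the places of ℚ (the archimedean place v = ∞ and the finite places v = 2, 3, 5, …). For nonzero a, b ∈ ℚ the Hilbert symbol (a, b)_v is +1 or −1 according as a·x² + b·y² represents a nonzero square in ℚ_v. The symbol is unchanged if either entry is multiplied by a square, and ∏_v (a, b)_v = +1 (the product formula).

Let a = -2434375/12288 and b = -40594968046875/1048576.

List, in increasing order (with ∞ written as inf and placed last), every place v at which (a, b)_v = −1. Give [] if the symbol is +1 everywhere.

[3, 5, 11, 17, 19, 29, 41, inf]

(a, b) ≡ (-11685, -1545555) mod (ℚ^×)²; places V = {2, 3, 5, 11, 17, 19, 29, 41, ∞}.
(a,b)_41: α=1, u≡4; β=2, v≡6 (mod 41); (4|41)=+1, (6|41)=-1; sign (−1)^0·+1^2·-1^1 = -1.
(a,b)_2: α=-12, β=-20; u≡3, v≡5 (mod 8); ε(u)ε(v)=1·0, αω(v)=-12·1, βω(u)=-20·1; sum ≡ 0  ⇒  +1.
(a,b)_∞: sgn(-11685)=−, sgn(-1545555)=−, so -1.
(a,b)_19: α=1, u≡13; β=1, v≡10 (mod 19); (13|19)=-1, (10|19)=-1; sign (−1)^1·-1^1·-1^1 = -1.
(a,b)_17: α=0, u≡3; β=1, v≡4 (mod 17); (3|17)=-1, (4|17)=+1; sign (−1)^0·-1^1·+1^0 = -1.
(a,b)_5: α=5, u≡2; β=7, v≡4 (mod 5); (2|5)=-1, (4|5)=+1; sign (−1)^0·-1^7·+1^5 = -1.
(a,b)_3: α=-1, u≡2; β=1, v≡2 (mod 3); (2|3)=-1, (2|3)=-1; sign (−1)^1·-1^1·-1^-1 = -1.
(a,b)_29: α=0, u≡18; β=1, v≡22 (mod 29); (18|29)=-1, (22|29)=+1; sign (−1)^0·-1^1·+1^0 = -1.
(a,b)_11: α=0, u≡2; β=1, v≡9 (mod 11); (2|11)=-1, (9|11)=+1; sign (−1)^0·-1^1·+1^0 = -1.
(-11685, -1545555 / ℚ) ramifies at {3, 5, 11, 17, 19, 29, 41, ∞}: a division algebra.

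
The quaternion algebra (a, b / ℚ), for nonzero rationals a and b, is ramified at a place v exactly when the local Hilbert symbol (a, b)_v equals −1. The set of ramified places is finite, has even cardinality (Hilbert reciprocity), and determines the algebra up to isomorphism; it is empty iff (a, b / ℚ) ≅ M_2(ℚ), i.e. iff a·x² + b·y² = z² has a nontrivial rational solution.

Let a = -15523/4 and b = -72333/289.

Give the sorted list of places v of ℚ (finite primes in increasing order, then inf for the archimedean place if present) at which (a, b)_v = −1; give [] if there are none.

Mod squares: a ≡ -43, b ≡ -893. Check v ∈ {∞, 2, 3, 17, 19, 43, 47}.
v=17: a=17^0·(≡8), b=17^-2·(≡2) mod 17; (8|17)=+1, (2|17)=+1; (−1)^{0·-2·8}·(+1)^-2·(+1)^0 = +1.
v=19: a=19^2·(≡13), b=19^1·(≡3) mod 19; (13|19)=-1, (3|19)=-1; (−1)^{2·1·9}·(-1)^1·(-1)^2 = -1.
v=43: a=43^1·(≡28), b=43^0·(≡40) mod 43; (28|43)=-1, (40|43)=+1; (−1)^{1·0·21}·(-1)^0·(+1)^1 = +1.
v=2: v_2(a)=-2, v_2(b)=0; units ≡ 5, 3 (mod 8); ε·ε+αω+βω = 0·1+-2·1+0·1 ≡ 0  ⇒  (a,b)_2 = +1.
v=47: a=47^0·(≡32), b=47^1·(≡42) mod 47; (32|47)=+1, (42|47)=+1; (−1)^{0·1·23}·(+1)^1·(+1)^0 = +1.
v=∞: -43 < 0 and -893 < 0  ⇒  (a,b)_∞ = -1.
v=3: a=3^0·(≡2), b=3^4·(≡1) mod 3; (2|3)=-1, (1|3)=+1; (−1)^{0·4·1}·(-1)^4·(+1)^0 = +1.
|Ram(-43, -893)| = 2, even; anisotropic at {19, ∞}.

[19, inf]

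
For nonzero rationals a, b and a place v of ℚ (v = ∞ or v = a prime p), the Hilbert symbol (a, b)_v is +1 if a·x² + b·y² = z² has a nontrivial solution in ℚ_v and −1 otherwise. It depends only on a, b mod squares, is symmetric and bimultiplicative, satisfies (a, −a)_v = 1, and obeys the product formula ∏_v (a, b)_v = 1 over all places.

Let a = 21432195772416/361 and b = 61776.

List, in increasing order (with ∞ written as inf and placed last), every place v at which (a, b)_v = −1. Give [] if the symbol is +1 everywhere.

(a, b) ≡ (39, 429) mod (ℚ^×)²; places V = {2, 3, 11, 13, 19, ∞}.
(a,b)_2: α=12, β=4; u≡7, v≡5 (mod 8); ε(u)ε(v)=1·0, αω(v)=12·1, βω(u)=4·0; sum ≡ 0  ⇒  +1.
(a,b)_3: α=9, u≡1; β=3, v≡2 (mod 3); (1|3)=+1, (2|3)=-1; sign (−1)^1·+1^3·-1^9 = +1.
(a,b)_13: α=3, u≡3; β=1, v≡7 (mod 13); (3|13)=+1, (7|13)=-1; sign (−1)^0·+1^1·-1^3 = -1.
(a,b)_∞: sgn(39)=+, sgn(429)=+, so +1.
(a,b)_19: α=-2, u≡7; β=0, v≡7 (mod 19); (7|19)=+1, (7|19)=+1; sign (−1)^0·+1^0·+1^-2 = +1.
(a,b)_11: α=2, u≡2; β=1, v≡6 (mod 11); (2|11)=-1, (6|11)=-1; sign (−1)^0·-1^1·-1^2 = -1.
Ram(39, 429) = {11, 13}; no ℚ_11-point on the conic.

[11, 13]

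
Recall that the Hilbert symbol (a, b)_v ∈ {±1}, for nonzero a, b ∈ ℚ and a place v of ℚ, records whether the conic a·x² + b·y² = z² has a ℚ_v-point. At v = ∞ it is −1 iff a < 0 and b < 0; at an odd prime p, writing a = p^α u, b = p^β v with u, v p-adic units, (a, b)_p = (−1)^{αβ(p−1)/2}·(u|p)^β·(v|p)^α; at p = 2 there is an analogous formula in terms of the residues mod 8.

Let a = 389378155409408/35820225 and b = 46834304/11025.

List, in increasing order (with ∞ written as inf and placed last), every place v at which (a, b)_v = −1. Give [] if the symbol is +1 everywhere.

Mod squares: a ≡ 407, b ≡ 731786. Check v ∈ {∞, 2, 3, 5, 7, 11, 17, 19, 29, 31, 37}.
v=∞: 407 > 0 and 731786 > 0  ⇒  (a,b)_∞ = +1.
v=2: v_2(a)=12, v_2(b)=7; units ≡ 7, 5 (mod 8); ε·ε+αω+βω = 1·0+12·1+7·0 ≡ 0  ⇒  (a,b)_2 = +1.
v=5: a=5^-2·(≡2), b=5^-2·(≡4) mod 5; (2|5)=-1, (4|5)=+1; (−1)^{-2·-2·2}·(-1)^-2·(+1)^-2 = +1.
v=31: a=31^2·(≡5), b=31^1·(≡17) mod 31; (5|31)=+1, (17|31)=-1; (−1)^{2·1·15}·(+1)^1·(-1)^2 = +1.
v=29: a=29^2·(≡6), b=29^1·(≡28) mod 29; (6|29)=+1, (28|29)=+1; (−1)^{2·1·14}·(+1)^1·(+1)^2 = +1.
v=7: a=7^-2·(≡4), b=7^-2·(≡6) mod 7; (4|7)=+1, (6|7)=-1; (−1)^{-2·-2·3}·(+1)^-2·(-1)^-2 = +1.
v=3: a=3^-4·(≡2), b=3^-2·(≡2) mod 3; (2|3)=-1, (2|3)=-1; (−1)^{-4·-2·1}·(-1)^-2·(-1)^-4 = +1.
v=19: a=19^-2·(≡8), b=19^0·(≡9) mod 19; (8|19)=-1, (9|19)=+1; (−1)^{-2·0·9}·(-1)^0·(+1)^-2 = +1.
v=11: a=11^1·(≡3), b=11^1·(≡5) mod 11; (3|11)=+1, (5|11)=+1; (−1)^{1·1·5}·(+1)^1·(+1)^1 = -1.
v=37: a=37^1·(≡26), b=37^1·(≡15) mod 37; (26|37)=+1, (15|37)=-1; (−1)^{1·1·18}·(+1)^1·(-1)^1 = -1.
v=17: a=17^2·(≡4), b=17^0·(≡2) mod 17; (4|17)=+1, (2|17)=+1; (−1)^{2·0·8}·(+1)^0·(+1)^2 = +1.
(407, 731786 / ℚ) ramifies at {11, 37}: a division algebra.

[11, 37]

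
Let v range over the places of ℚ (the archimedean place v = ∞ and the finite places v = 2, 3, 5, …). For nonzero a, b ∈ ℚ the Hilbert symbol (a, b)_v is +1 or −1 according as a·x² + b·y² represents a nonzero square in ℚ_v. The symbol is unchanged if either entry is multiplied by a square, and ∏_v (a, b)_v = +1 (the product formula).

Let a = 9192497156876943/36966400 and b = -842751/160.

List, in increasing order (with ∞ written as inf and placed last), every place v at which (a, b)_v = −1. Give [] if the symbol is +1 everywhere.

(a, b) ≡ (7, -390) mod (ℚ^×)²; places V = {2, 3, 5, 7, 13, 19, 43, ∞}.
(a,b)_5: α=-2, u≡3; β=-1, v≡2 (mod 5); (3|5)=-1, (2|5)=-1; sign (−1)^0·-1^-1·-1^-2 = -1.
(a,b)_43: α=2, u≡22; β=0, v≡21 (mod 43); (22|43)=-1, (21|43)=+1; sign (−1)^0·-1^0·+1^2 = +1.
(a,b)_13: α=2, u≡8; β=1, v≡1 (mod 13); (8|13)=-1, (1|13)=+1; sign (−1)^0·-1^1·+1^2 = -1.
(a,b)_∞: sgn(7)=+, sgn(-390)=−, so +1.
(a,b)_19: α=-2, u≡16; β=0, v≡4 (mod 19); (16|19)=+1, (4|19)=+1; sign (−1)^0·+1^0·+1^-2 = +1.
(a,b)_3: α=6, u≡1; β=3, v≡2 (mod 3); (1|3)=+1, (2|3)=-1; sign (−1)^0·+1^3·-1^6 = +1.
(a,b)_2: α=-12, β=-5; u≡7, v≡5 (mod 8); ε(u)ε(v)=1·0, αω(v)=-12·1, βω(u)=-5·0; sum ≡ 0  ⇒  +1.
(a,b)_7: α=9, u≡4; β=4, v≡1 (mod 7); (4|7)=+1, (1|7)=+1; sign (−1)^0·+1^4·+1^9 = +1.
(7, -390 / ℚ) ramifies at {5, 13}: a division algebra.

[5, 13]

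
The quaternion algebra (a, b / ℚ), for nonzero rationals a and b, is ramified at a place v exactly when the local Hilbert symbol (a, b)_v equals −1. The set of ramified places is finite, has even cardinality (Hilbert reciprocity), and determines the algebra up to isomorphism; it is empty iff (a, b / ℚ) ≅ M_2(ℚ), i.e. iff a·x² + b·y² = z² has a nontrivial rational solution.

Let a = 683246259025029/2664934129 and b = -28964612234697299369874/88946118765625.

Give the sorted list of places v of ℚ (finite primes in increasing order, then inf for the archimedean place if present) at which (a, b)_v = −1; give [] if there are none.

[2, 3]

Mod squares: a ≡ 21, b ≡ -34. Check v ∈ {∞, 2, 3, 5, 7, 11, 13, 17, 19, 43}.
v=2: v_2(a)=0, v_2(b)=1; units ≡ 5, 7 (mod 8); ε·ε+αω+βω = 0·1+0·0+1·1 ≡ 1  ⇒  (a,b)_2 = -1.
v=13: a=13^-2·(≡5), b=13^0·(≡6) mod 13; (5|13)=-1, (6|13)=-1; (−1)^{-2·0·6}·(-1)^0·(-1)^-2 = +1.
v=11: a=11^-2·(≡8), b=11^-2·(≡7) mod 11; (8|11)=-1, (7|11)=-1; (−1)^{-2·-2·5}·(-1)^-2·(-1)^-2 = +1.
v=43: a=43^2·(≡6), b=43^4·(≡23) mod 43; (6|43)=+1, (23|43)=+1; (−1)^{2·4·21}·(+1)^4·(+1)^2 = +1.
v=5: a=5^0·(≡1), b=5^-6·(≡1) mod 5; (1|5)=+1, (1|5)=+1; (−1)^{0·-6·2}·(+1)^-6·(+1)^0 = +1.
v=3: a=3^7·(≡1), b=3^6·(≡2) mod 3; (1|3)=+1, (2|3)=-1; (−1)^{7·6·1}·(+1)^6·(-1)^7 = -1.
v=17: a=17^6·(≡16), b=17^9·(≡8) mod 17; (16|17)=+1, (8|17)=+1; (−1)^{6·9·8}·(+1)^9·(+1)^6 = +1.
v=7: a=7^1·(≡6), b=7^2·(≡1) mod 7; (6|7)=-1, (1|7)=+1; (−1)^{1·2·3}·(-1)^2·(+1)^1 = +1.
v=∞: 21 > 0 and -34 < 0  ⇒  (a,b)_∞ = +1.
v=19: a=19^-4·(≡15), b=19^-6·(≡9) mod 19; (15|19)=-1, (9|19)=+1; (−1)^{-4·-6·9}·(-1)^-6·(+1)^-4 = +1.
Ram(21, -34) = {2, 3}; no ℚ_2-point on the conic.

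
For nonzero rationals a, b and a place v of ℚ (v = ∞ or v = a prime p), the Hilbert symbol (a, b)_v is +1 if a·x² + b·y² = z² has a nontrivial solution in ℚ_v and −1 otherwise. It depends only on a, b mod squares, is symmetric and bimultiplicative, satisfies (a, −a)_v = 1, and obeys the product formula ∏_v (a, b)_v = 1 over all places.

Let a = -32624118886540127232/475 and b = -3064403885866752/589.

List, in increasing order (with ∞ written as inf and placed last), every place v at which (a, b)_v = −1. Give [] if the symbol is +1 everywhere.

(a, b) ≡ (-383097, -481560207843) mod (ℚ^×)²; places V = {2, 3, 5, 11, 13, 19, 23, 31, 41, 43, 47, ∞}.
(a,b)_13: α=1, u≡8; β=1, v≡11 (mod 13); (8|13)=-1, (11|13)=-1; sign (−1)^0·-1^1·-1^1 = +1.
(a,b)_47: α=1, u≡4; β=1, v≡34 (mod 47); (4|47)=+1, (34|47)=+1; sign (−1)^1·+1^1·+1^1 = -1.
(a,b)_5: α=-2, u≡2; β=0, v≡2 (mod 5); (2|5)=-1, (2|5)=-1; sign (−1)^0·-1^0·-1^-2 = +1.
(a,b)_31: α=2, u≡8; β=-1, v≡16 (mod 31); (8|31)=+1, (16|31)=+1; sign (−1)^0·+1^-1·+1^2 = +1.
(a,b)_∞: sgn(-383097)=−, sgn(-481560207843)=−, so -1.
(a,b)_11: α=1, u≡6; β=5, v≡6 (mod 11); (6|11)=-1, (6|11)=-1; sign (−1)^1·-1^5·-1^1 = -1.
(a,b)_43: α=2, u≡33; β=1, v≡34 (mod 43); (33|43)=-1, (34|43)=-1; sign (−1)^0·-1^1·-1^2 = -1.
(a,b)_3: α=1, u≡2; β=1, v≡2 (mod 3); (2|3)=-1, (2|3)=-1; sign (−1)^1·-1^1·-1^1 = -1.
(a,b)_41: α=2, u≡26; β=1, v≡38 (mod 41); (26|41)=-1, (38|41)=-1; sign (−1)^0·-1^1·-1^2 = -1.
(a,b)_2: α=10, β=8; u≡7, v≡5 (mod 8); ε(u)ε(v)=1·0, αω(v)=10·1, βω(u)=8·0; sum ≡ 0  ⇒  +1.
(a,b)_23: α=2, u≡22; β=1, v≡9 (mod 23); (22|23)=-1, (9|23)=+1; sign (−1)^0·-1^1·+1^2 = -1.
(a,b)_19: α=-1, u≡18; β=-1, v≡15 (mod 19); (18|19)=-1, (15|19)=-1; sign (−1)^1·-1^-1·-1^-1 = -1.
Ram(-383097, -481560207843) = {3, 11, 19, 23, 41, 43, 47, ∞}; no ℚ_3-point on the conic.

[3, 11, 19, 23, 41, 43, 47, inf]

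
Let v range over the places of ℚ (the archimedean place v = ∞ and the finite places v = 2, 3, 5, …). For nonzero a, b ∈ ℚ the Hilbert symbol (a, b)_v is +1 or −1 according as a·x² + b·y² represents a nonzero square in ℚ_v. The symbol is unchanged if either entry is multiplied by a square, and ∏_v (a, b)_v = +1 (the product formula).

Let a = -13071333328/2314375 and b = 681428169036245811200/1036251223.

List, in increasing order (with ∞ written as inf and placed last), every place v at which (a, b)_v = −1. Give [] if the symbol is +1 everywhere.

Mod squares: a ≡ -6799891, b ≡ 12341. Check v ∈ {∞, 2, 5, 7, 19, 23, 29, 41, 43}.
v=29: a=29^3·(≡26), b=29^2·(≡16) mod 29; (26|29)=-1, (16|29)=+1; (−1)^{3·2·14}·(-1)^2·(+1)^3 = +1.
v=7: a=7^-1·(≡3), b=7^-1·(≡6) mod 7; (3|7)=-1, (6|7)=-1; (−1)^{-1·-1·3}·(-1)^-1·(-1)^-1 = -1.
v=19: a=19^1·(≡2), b=19^2·(≡13) mod 19; (2|19)=-1, (13|19)=-1; (−1)^{1·2·9}·(-1)^2·(-1)^1 = -1.
v=∞: -6799891 < 0 and 12341 > 0  ⇒  (a,b)_∞ = +1.
v=41: a=41^1·(≡35), b=41^3·(≡30) mod 41; (35|41)=-1, (30|41)=-1; (−1)^{1·3·20}·(-1)^3·(-1)^1 = +1.
v=5: a=5^-4·(≡4), b=5^2·(≡1) mod 5; (4|5)=+1, (1|5)=+1; (−1)^{-4·2·2}·(+1)^2·(+1)^-4 = +1.
v=23: a=23^-2·(≡3), b=23^-6·(≡6) mod 23; (3|23)=+1, (6|23)=+1; (−1)^{-2·-6·11}·(+1)^-6·(+1)^-2 = +1.
v=2: v_2(a)=4, v_2(b)=14; units ≡ 5, 5 (mod 8); ε·ε+αω+βω = 0·0+4·1+14·1 ≡ 0  ⇒  (a,b)_2 = +1.
v=43: a=43^1·(≡15), b=43^3·(≡22) mod 43; (15|43)=+1, (22|43)=-1; (−1)^{1·3·21}·(+1)^3·(-1)^1 = +1.
Ram(-6799891, 12341) = {7, 19}; no ℚ_7-point on the conic.

[7, 19]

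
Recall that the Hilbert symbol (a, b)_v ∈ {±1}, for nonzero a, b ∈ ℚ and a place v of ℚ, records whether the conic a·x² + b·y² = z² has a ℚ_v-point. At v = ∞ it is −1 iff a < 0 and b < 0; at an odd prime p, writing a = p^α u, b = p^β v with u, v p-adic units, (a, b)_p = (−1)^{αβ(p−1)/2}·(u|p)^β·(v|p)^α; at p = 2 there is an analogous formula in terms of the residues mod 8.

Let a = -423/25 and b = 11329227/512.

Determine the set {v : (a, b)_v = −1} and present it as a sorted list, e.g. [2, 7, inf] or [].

[13, 29]

(a, b) ≡ (-47, 279734) mod (ℚ^×)²; places V = {2, 3, 5, 7, 13, 29, 47, 53, ∞}.
(a,b)_13: α=0, u≡7; β=1, v≡10 (mod 13); (7|13)=-1, (10|13)=+1; sign (−1)^0·-1^1·+1^0 = -1.
(a,b)_29: α=0, u≡26; β=1, v≡17 (mod 29); (26|29)=-1, (17|29)=-1; sign (−1)^0·-1^1·-1^0 = -1.
(a,b)_2: α=0, β=-9; u≡1, v≡3 (mod 8); ε(u)ε(v)=0·1, αω(v)=0·1, βω(u)=-9·0; sum ≡ 0  ⇒  +1.
(a,b)_47: α=1, u≡41; β=0, v≡34 (mod 47); (41|47)=-1, (34|47)=+1; sign (−1)^0·-1^0·+1^1 = +1.
(a,b)_3: α=2, u≡1; β=4, v≡2 (mod 3); (1|3)=+1, (2|3)=-1; sign (−1)^0·+1^4·-1^2 = +1.
(a,b)_7: α=0, u≡1; β=1, v≡5 (mod 7); (1|7)=+1, (5|7)=-1; sign (−1)^0·+1^1·-1^0 = +1.
(a,b)_∞: sgn(-47)=−, sgn(279734)=+, so +1.
(a,b)_53: α=0, u≡17; β=1, v≡23 (mod 53); (17|53)=+1, (23|53)=-1; sign (−1)^0·+1^1·-1^0 = +1.
(a,b)_5: α=-2, u≡2; β=0, v≡1 (mod 5); (2|5)=-1, (1|5)=+1; sign (−1)^0·-1^0·+1^-2 = +1.
(-47, 279734 / ℚ) ramifies at {13, 29}: a division algebra.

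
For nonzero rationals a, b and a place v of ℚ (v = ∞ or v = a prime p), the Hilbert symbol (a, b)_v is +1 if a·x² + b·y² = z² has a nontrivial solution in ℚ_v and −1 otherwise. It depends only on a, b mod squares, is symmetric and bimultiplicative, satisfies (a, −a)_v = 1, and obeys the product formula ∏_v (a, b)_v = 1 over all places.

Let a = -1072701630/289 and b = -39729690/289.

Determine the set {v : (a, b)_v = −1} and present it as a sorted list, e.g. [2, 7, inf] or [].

Mod squares: a ≡ -30030, b ≡ -10010. Check v ∈ {∞, 2, 3, 5, 7, 11, 13, 17}.
v=11: a=11^1·(≡1), b=11^1·(≡9) mod 11; (1|11)=+1, (9|11)=+1; (−1)^{1·1·5}·(+1)^1·(+1)^1 = -1.
v=5: a=5^1·(≡1), b=5^1·(≡3) mod 5; (1|5)=+1, (3|5)=-1; (−1)^{1·1·2}·(+1)^1·(-1)^1 = -1.
v=3: a=3^7·(≡1), b=3^4·(≡1) mod 3; (1|3)=+1, (1|3)=+1; (−1)^{7·4·1}·(+1)^4·(+1)^7 = +1.
v=∞: -30030 < 0 and -10010 < 0  ⇒  (a,b)_∞ = -1.
v=7: a=7^3·(≡4), b=7^3·(≡3) mod 7; (4|7)=+1, (3|7)=-1; (−1)^{3·3·3}·(+1)^3·(-1)^3 = +1.
v=17: a=17^-2·(≡2), b=17^-2·(≡7) mod 17; (2|17)=+1, (7|17)=-1; (−1)^{-2·-2·8}·(+1)^-2·(-1)^-2 = +1.
v=13: a=13^1·(≡9), b=13^1·(≡9) mod 13; (9|13)=+1, (9|13)=+1; (−1)^{1·1·6}·(+1)^1·(+1)^1 = +1.
v=2: v_2(a)=1, v_2(b)=1; units ≡ 1, 3 (mod 8); ε·ε+αω+βω = 0·1+1·1+1·0 ≡ 1  ⇒  (a,b)_2 = -1.
Ram(-30030, -10010) = {2, 5, 11, ∞}; no ℚ_2-point on the conic.

[2, 5, 11, inf]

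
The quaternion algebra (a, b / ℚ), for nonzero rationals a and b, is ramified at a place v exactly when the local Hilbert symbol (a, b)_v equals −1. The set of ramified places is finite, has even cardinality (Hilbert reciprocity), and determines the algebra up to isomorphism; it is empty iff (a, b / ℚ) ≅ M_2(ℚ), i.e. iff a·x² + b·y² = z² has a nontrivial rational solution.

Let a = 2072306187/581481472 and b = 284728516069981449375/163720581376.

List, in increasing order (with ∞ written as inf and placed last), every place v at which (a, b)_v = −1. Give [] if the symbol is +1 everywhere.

[2, 47]

Mod squares: a ≡ 12831, b ≡ 39. Check v ∈ {∞, 2, 3, 5, 7, 11, 13, 19, 23, 47}.
v=7: a=7^3·(≡6), b=7^2·(≡2) mod 7; (6|7)=-1, (2|7)=+1; (−1)^{3·2·3}·(-1)^2·(+1)^3 = +1.
v=3: a=3^5·(≡2), b=3^7·(≡1) mod 3; (2|3)=-1, (1|3)=+1; (−1)^{5·7·1}·(-1)^7·(+1)^5 = +1.
v=13: a=13^-1·(≡12), b=13^1·(≡9) mod 13; (12|13)=+1, (9|13)=+1; (−1)^{-1·1·6}·(+1)^1·(+1)^-1 = +1.
v=47: a=47^1·(≡31), b=47^2·(≡10) mod 47; (31|47)=-1, (10|47)=-1; (−1)^{1·2·23}·(-1)^2·(-1)^1 = -1.
v=11: a=11^-2·(≡4), b=11^-6·(≡6) mod 11; (4|11)=+1, (6|11)=-1; (−1)^{-2·-6·5}·(+1)^-6·(-1)^-2 = +1.
v=∞: 12831 > 0 and 39 > 0  ⇒  (a,b)_∞ = +1.
v=19: a=19^-2·(≡4), b=19^-2·(≡11) mod 19; (4|19)=+1, (11|19)=+1; (−1)^{-2·-2·9}·(+1)^-2·(+1)^-2 = +1.
v=23: a=23^2·(≡22), b=23^6·(≡2) mod 23; (22|23)=-1, (2|23)=+1; (−1)^{2·6·11}·(-1)^6·(+1)^2 = +1.
v=5: a=5^0·(≡1), b=5^4·(≡4) mod 5; (1|5)=+1, (4|5)=+1; (−1)^{0·4·2}·(+1)^4·(+1)^0 = +1.
v=2: v_2(a)=-10, v_2(b)=-8; units ≡ 7, 7 (mod 8); ε·ε+αω+βω = 1·1+-10·0+-8·0 ≡ 1  ⇒  (a,b)_2 = -1.
Ram(12831, 39) = {2, 47}; no ℚ_2-point on the conic.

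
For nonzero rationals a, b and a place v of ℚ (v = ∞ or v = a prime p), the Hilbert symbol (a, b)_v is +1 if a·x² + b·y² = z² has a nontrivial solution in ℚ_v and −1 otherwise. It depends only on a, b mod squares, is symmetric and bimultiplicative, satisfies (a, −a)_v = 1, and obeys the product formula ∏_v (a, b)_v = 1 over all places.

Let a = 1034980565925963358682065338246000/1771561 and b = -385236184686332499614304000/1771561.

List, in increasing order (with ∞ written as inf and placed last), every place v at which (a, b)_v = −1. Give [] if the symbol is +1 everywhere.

[19, 23, 31, 41]

(a, b) ≡ (352810007535, -664815) mod (ℚ^×)²; places V = {2, 3, 5, 7, 11, 17, 19, 23, 31, 41, 47, 53, ∞}.
(a,b)_2: α=4, β=8; u≡7, v≡1 (mod 8); ε(u)ε(v)=1·0, αω(v)=4·0, βω(u)=8·0; sum ≡ 0  ⇒  +1.
(a,b)_23: α=1, u≡4; β=1, v≡1 (mod 23); (4|23)=+1, (1|23)=+1; sign (−1)^1·+1^1·+1^1 = -1.
(a,b)_3: α=13, u≡1; β=9, v≡2 (mod 3); (1|3)=+1, (2|3)=-1; sign (−1)^1·+1^9·-1^13 = +1.
(a,b)_47: α=1, u≡30; β=1, v≡32 (mod 47); (30|47)=-1, (32|47)=+1; sign (−1)^1·-1^1·+1^1 = +1.
(a,b)_5: α=3, u≡3; β=3, v≡3 (mod 5); (3|5)=-1, (3|5)=-1; sign (−1)^0·-1^3·-1^3 = +1.
(a,b)_∞: sgn(352810007535)=+, sgn(-664815)=−, so +1.
(a,b)_11: α=-6, u≡7; β=-6, v≡1 (mod 11); (7|11)=-1, (1|11)=+1; sign (−1)^0·-1^-6·+1^-6 = +1.
(a,b)_19: α=3, u≡16; β=2, v≡2 (mod 19); (16|19)=+1, (2|19)=-1; sign (−1)^0·+1^2·-1^3 = -1.
(a,b)_17: α=3, u≡12; β=2, v≡13 (mod 17); (12|17)=-1, (13|17)=+1; sign (−1)^0·-1^2·+1^3 = +1.
(a,b)_53: α=3, u≡40; β=2, v≡36 (mod 53); (40|53)=+1, (36|53)=+1; sign (−1)^0·+1^2·+1^3 = +1.
(a,b)_7: α=2, u≡3; β=2, v≡6 (mod 7); (3|7)=-1, (6|7)=-1; sign (−1)^0·-1^2·-1^2 = +1.
(a,b)_41: α=1, u≡17; β=1, v≡1 (mod 41); (17|41)=-1, (1|41)=+1; sign (−1)^0·-1^1·+1^1 = -1.
(a,b)_31: α=3, u≡20; β=2, v≡23 (mod 31); (20|31)=+1, (23|31)=-1; sign (−1)^0·+1^2·-1^3 = -1.
|Ram(352810007535, -664815)| = 4, even; anisotropic at {19, 23, 31, 41}.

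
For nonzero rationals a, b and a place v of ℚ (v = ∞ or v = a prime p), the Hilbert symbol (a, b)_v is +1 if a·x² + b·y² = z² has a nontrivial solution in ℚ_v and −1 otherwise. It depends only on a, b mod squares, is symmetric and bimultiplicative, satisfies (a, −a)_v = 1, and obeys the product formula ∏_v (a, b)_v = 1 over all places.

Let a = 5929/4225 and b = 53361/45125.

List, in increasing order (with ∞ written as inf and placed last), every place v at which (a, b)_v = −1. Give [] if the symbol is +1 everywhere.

(a, b) ≡ (1, 5) mod (ℚ^×)²; places V = {2, 3, 5, 7, 11, 13, 19, ∞}.
(a,b)_2: α=0, β=0; u≡1, v≡5 (mod 8); ε(u)ε(v)=0·0, αω(v)=0·1, βω(u)=0·0; sum ≡ 0  ⇒  +1.
(a,b)_5: α=-2, u≡1; β=-3, v≡1 (mod 5); (1|5)=+1, (1|5)=+1; sign (−1)^0·+1^-3·+1^-2 = +1.
(a,b)_3: α=0, u≡1; β=2, v≡2 (mod 3); (1|3)=+1, (2|3)=-1; sign (−1)^0·+1^2·-1^0 = +1.
(a,b)_11: α=2, u≡5; β=2, v≡4 (mod 11); (5|11)=+1, (4|11)=+1; sign (−1)^0·+1^2·+1^2 = +1.
(a,b)_13: α=-2, u≡12; β=0, v≡11 (mod 13); (12|13)=+1, (11|13)=-1; sign (−1)^0·+1^0·-1^-2 = +1.
(a,b)_19: α=0, u≡11; β=-2, v≡6 (mod 19); (11|19)=+1, (6|19)=+1; sign (−1)^0·+1^-2·+1^0 = +1.
(a,b)_∞: sgn(1)=+, sgn(5)=+, so +1.
(a,b)_7: α=2, u≡4; β=2, v≡6 (mod 7); (4|7)=+1, (6|7)=-1; sign (−1)^0·+1^2·-1^2 = +1.
Ram(a, b) = ∅: the form 1·x² + 5·y² − z² is isotropic over every ℚ_v, so by Hasse–Minkowski it is isotropic over ℚ.

[]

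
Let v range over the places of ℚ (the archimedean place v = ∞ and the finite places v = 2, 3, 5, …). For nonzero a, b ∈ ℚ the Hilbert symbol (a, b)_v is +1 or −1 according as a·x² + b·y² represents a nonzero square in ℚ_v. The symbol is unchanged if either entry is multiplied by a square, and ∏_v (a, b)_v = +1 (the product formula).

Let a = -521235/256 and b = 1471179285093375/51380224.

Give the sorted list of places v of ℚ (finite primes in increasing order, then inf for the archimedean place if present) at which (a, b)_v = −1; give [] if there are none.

(a, b) ≡ (-715, 15) mod (ℚ^×)²; places V = {2, 3, 5, 7, 11, 13, 19, ∞}.
(a,b)_∞: sgn(-715)=−, sgn(15)=+, so +1.
(a,b)_3: α=6, u≡2; β=13, v≡2 (mod 3); (2|3)=-1, (2|3)=-1; sign (−1)^0·-1^13·-1^6 = -1.
(a,b)_11: α=1, u≡1; β=2, v≡1 (mod 11); (1|11)=+1, (1|11)=+1; sign (−1)^0·+1^2·+1^1 = +1.
(a,b)_2: α=-8, β=-20; u≡5, v≡7 (mod 8); ε(u)ε(v)=0·1, αω(v)=-8·0, βω(u)=-20·1; sum ≡ 0  ⇒  +1.
(a,b)_19: α=0, u≡16; β=2, v≡8 (mod 19); (16|19)=+1, (8|19)=-1; sign (−1)^0·+1^2·-1^0 = +1.
(a,b)_5: α=1, u≡3; β=3, v≡3 (mod 5); (3|5)=-1, (3|5)=-1; sign (−1)^0·-1^3·-1^1 = +1.
(a,b)_13: α=1, u≡4; β=2, v≡2 (mod 13); (4|13)=+1, (2|13)=-1; sign (−1)^0·+1^2·-1^1 = -1.
(a,b)_7: α=0, u≡5; β=-2, v≡1 (mod 7); (5|7)=-1, (1|7)=+1; sign (−1)^0·-1^-2·+1^0 = +1.
Ram(-715, 15) = {3, 13}; no ℚ_3-point on the conic.

[3, 13]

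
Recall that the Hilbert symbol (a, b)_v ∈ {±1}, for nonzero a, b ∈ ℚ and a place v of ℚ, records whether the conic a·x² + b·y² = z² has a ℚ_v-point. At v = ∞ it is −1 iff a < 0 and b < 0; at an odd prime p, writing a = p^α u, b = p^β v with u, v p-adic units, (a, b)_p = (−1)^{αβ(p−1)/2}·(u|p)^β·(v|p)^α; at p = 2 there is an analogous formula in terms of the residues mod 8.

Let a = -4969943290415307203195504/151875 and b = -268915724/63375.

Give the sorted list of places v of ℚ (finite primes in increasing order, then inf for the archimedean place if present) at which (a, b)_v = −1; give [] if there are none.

[2, 5, 11, 17, 19, inf]

(a, b) ≡ (-245157, -170085) mod (ℚ^×)²; places V = {2, 3, 5, 7, 11, 13, 17, 19, 23, 29, ∞}.
(a,b)_5: α=-4, u≡2; β=-3, v≡3 (mod 5); (2|5)=-1, (3|5)=-1; sign (−1)^0·-1^-3·-1^-4 = -1.
(a,b)_11: α=5, u≡6; β=2, v≡10 (mod 11); (6|11)=-1, (10|11)=-1; sign (−1)^0·-1^2·-1^5 = -1.
(a,b)_13: α=0, u≡12; β=-2, v≡6 (mod 13); (12|13)=+1, (6|13)=-1; sign (−1)^0·+1^-2·-1^0 = +1.
(a,b)_29: α=4, u≡28; β=1, v≡20 (mod 29); (28|29)=+1, (20|29)=+1; sign (−1)^0·+1^1·+1^4 = +1.
(a,b)_7: α=4, u≡2; β=2, v≡2 (mod 7); (2|7)=+1, (2|7)=+1; sign (−1)^0·+1^2·+1^4 = +1.
(a,b)_∞: sgn(-245157)=−, sgn(-170085)=−, so -1.
(a,b)_3: α=-5, u≡1; β=-1, v≡2 (mod 3); (1|3)=+1, (2|3)=-1; sign (−1)^1·+1^-1·-1^-5 = +1.
(a,b)_19: α=1, u≡1; β=0, v≡13 (mod 19); (1|19)=+1, (13|19)=-1; sign (−1)^0·+1^0·-1^1 = -1.
(a,b)_2: α=4, β=2; u≡3, v≡3 (mod 8); ε(u)ε(v)=1·1, αω(v)=4·1, βω(u)=2·1; sum ≡ 1  ⇒  -1.
(a,b)_23: α=3, u≡9; β=1, v≡20 (mod 23); (9|23)=+1, (20|23)=-1; sign (−1)^1·+1^1·-1^3 = +1.
(a,b)_17: α=3, u≡5; β=1, v≡4 (mod 17); (5|17)=-1, (4|17)=+1; sign (−1)^0·-1^1·+1^3 = -1.
Ram(-245157, -170085) = {2, 5, 11, 17, 19, ∞}; no ℚ_2-point on the conic.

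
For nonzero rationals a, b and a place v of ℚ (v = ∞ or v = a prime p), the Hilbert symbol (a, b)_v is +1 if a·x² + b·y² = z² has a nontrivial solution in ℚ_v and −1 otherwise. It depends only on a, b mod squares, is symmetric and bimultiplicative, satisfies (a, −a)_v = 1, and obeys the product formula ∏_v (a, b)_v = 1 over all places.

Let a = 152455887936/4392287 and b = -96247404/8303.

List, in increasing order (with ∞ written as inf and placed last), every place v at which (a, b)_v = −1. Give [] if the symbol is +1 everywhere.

Mod squares: a ≡ 23, b ≡ -253. Check v ∈ {∞, 2, 3, 11, 17, 19, 23, 29}.
v=11: a=11^2·(≡5), b=11^1·(≡6) mod 11; (5|11)=+1, (6|11)=-1; (−1)^{2·1·5}·(+1)^1·(-1)^2 = +1.
v=17: a=17^2·(≡11), b=17^2·(≡4) mod 17; (11|17)=-1, (4|17)=+1; (−1)^{2·2·8}·(-1)^2·(+1)^2 = +1.
v=23: a=23^-3·(≡4), b=23^-1·(≡9) mod 23; (4|23)=+1, (9|23)=+1; (−1)^{-3·-1·11}·(+1)^-1·(+1)^-3 = -1.
v=3: a=3^4·(≡2), b=3^2·(≡2) mod 3; (2|3)=-1, (2|3)=-1; (−1)^{4·2·1}·(-1)^2·(-1)^4 = +1.
v=∞: 23 > 0 and -253 < 0  ⇒  (a,b)_∞ = +1.
v=29: a=29^2·(≡7), b=29^2·(≡15) mod 29; (7|29)=+1, (15|29)=-1; (−1)^{2·2·14}·(+1)^2·(-1)^2 = +1.
v=2: v_2(a)=6, v_2(b)=2; units ≡ 7, 3 (mod 8); ε·ε+αω+βω = 1·1+6·1+2·0 ≡ 1  ⇒  (a,b)_2 = -1.
v=19: a=19^-2·(≡16), b=19^-2·(≡15) mod 19; (16|19)=+1, (15|19)=-1; (−1)^{-2·-2·9}·(+1)^-2·(-1)^-2 = +1.
Ram(23, -253) = {2, 23}; no ℚ_2-point on the conic.

[2, 23]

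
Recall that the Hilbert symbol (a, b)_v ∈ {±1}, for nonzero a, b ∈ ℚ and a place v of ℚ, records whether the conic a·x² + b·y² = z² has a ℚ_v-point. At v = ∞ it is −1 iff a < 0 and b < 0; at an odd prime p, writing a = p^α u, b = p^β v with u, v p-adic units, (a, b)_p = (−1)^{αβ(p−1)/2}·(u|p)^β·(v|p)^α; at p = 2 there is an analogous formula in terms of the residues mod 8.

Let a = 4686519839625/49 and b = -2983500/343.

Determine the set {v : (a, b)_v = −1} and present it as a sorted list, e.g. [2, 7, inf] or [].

(a, b) ≡ (65, -23205) mod (ℚ^×)²; places V = {2, 3, 5, 7, 13, 17, ∞}.
(a,b)_13: α=3, u≡2; β=1, v≡3 (mod 13); (2|13)=-1, (3|13)=+1; sign (−1)^0·-1^1·+1^3 = -1.
(a,b)_17: α=2, u≡6; β=1, v≡14 (mod 17); (6|17)=-1, (14|17)=-1; sign (−1)^0·-1^1·-1^2 = -1.
(a,b)_7: α=-2, u≡1; β=-3, v≡5 (mod 7); (1|7)=+1, (5|7)=-1; sign (−1)^0·+1^-3·-1^-2 = +1.
(a,b)_5: α=3, u≡3; β=3, v≡4 (mod 5); (3|5)=-1, (4|5)=+1; sign (−1)^0·-1^3·+1^3 = -1.
(a,b)_3: α=10, u≡2; β=3, v≡2 (mod 3); (2|3)=-1, (2|3)=-1; sign (−1)^0·-1^3·-1^10 = -1.
(a,b)_2: α=0, β=2; u≡1, v≡3 (mod 8); ε(u)ε(v)=0·1, αω(v)=0·1, βω(u)=2·0; sum ≡ 0  ⇒  +1.
(a,b)_∞: sgn(65)=+, sgn(-23205)=−, so +1.
|Ram(65, -23205)| = 4, even; anisotropic at {3, 5, 13, 17}.

[3, 5, 13, 17]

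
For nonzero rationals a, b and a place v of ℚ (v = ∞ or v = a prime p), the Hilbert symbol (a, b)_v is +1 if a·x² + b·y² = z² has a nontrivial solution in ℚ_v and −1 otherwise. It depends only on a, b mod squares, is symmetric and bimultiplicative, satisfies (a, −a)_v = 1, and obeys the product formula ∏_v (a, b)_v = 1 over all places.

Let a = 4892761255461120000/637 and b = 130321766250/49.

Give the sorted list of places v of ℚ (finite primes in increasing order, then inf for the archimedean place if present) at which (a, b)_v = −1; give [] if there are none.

[2, 17, 23, 43]

(a, b) ≡ (25714, 23168314) mod (ℚ^×)²; places V = {2, 3, 5, 7, 13, 17, 23, 43, 53, ∞}.
(a,b)_53: α=2, u≡49; β=1, v≡37 (mod 53); (49|53)=+1, (37|53)=+1; sign (−1)^0·+1^1·+1^2 = +1.
(a,b)_∞: sgn(25714)=+, sgn(23168314)=+, so +1.
(a,b)_13: α=-1, u≡5; β=1, v≡2 (mod 13); (5|13)=-1, (2|13)=-1; sign (−1)^0·-1^1·-1^-1 = +1.
(a,b)_2: α=11, β=1; u≡1, v≡5 (mod 8); ε(u)ε(v)=0·0, αω(v)=11·1, βω(u)=1·0; sum ≡ 1  ⇒  -1.
(a,b)_7: α=-2, u≡6; β=-2, v≡4 (mod 7); (6|7)=-1, (4|7)=+1; sign (−1)^0·-1^-2·+1^-2 = +1.
(a,b)_17: α=2, u≡3; β=1, v≡3 (mod 17); (3|17)=-1, (3|17)=-1; sign (−1)^0·-1^1·-1^2 = -1.
(a,b)_43: α=1, u≡42; β=1, v≡18 (mod 43); (42|43)=-1, (18|43)=-1; sign (−1)^1·-1^1·-1^1 = -1.
(a,b)_5: α=4, u≡1; β=4, v≡4 (mod 5); (1|5)=+1, (4|5)=+1; sign (−1)^0·+1^4·+1^4 = +1.
(a,b)_23: α=3, u≡7; β=1, v≡5 (mod 23); (7|23)=-1, (5|23)=-1; sign (−1)^1·-1^1·-1^3 = -1.
(a,b)_3: α=2, u≡1; β=2, v≡1 (mod 3); (1|3)=+1, (1|3)=+1; sign (−1)^0·+1^2·+1^2 = +1.
|Ram(25714, 23168314)| = 4, even; anisotropic at {2, 17, 23, 43}.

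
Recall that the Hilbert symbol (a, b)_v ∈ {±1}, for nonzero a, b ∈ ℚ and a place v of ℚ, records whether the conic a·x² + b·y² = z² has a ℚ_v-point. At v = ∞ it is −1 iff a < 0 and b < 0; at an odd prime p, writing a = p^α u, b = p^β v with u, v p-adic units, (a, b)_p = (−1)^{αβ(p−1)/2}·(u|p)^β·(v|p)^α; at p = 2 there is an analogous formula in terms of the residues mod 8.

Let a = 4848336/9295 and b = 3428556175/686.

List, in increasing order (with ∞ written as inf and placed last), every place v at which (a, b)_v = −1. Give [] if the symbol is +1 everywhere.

[2, 3, 5, 11]

(a, b) ≡ (205755, 131138) mod (ℚ^×)²; places V = {2, 3, 5, 7, 11, 13, 17, 19, 29, 43, ∞}.
(a,b)_7: α=0, u≡4; β=-3, v≡1 (mod 7); (4|7)=+1, (1|7)=+1; sign (−1)^0·+1^-3·+1^0 = +1.
(a,b)_11: α=-1, u≡1; β=4, v≡10 (mod 11); (1|11)=+1, (10|11)=-1; sign (−1)^0·+1^4·-1^-1 = -1.
(a,b)_2: α=4, β=-1; u≡3, v≡1 (mod 8); ε(u)ε(v)=1·0, αω(v)=4·0, βω(u)=-1·1; sum ≡ 1  ⇒  -1.
(a,b)_3: α=5, u≡2; β=0, v≡2 (mod 3); (2|3)=-1, (2|3)=-1; sign (−1)^0·-1^0·-1^5 = -1.
(a,b)_29: α=1, u≡27; β=1, v≡11 (mod 29); (27|29)=-1, (11|29)=-1; sign (−1)^0·-1^1·-1^1 = +1.
(a,b)_13: α=-2, u≡4; β=0, v≡7 (mod 13); (4|13)=+1, (7|13)=-1; sign (−1)^0·+1^0·-1^-2 = +1.
(a,b)_19: α=0, u≡17; β=1, v≡5 (mod 19); (17|19)=+1, (5|19)=+1; sign (−1)^0·+1^1·+1^0 = +1.
(a,b)_5: α=-1, u≡4; β=2, v≡2 (mod 5); (4|5)=+1, (2|5)=-1; sign (−1)^0·+1^2·-1^-1 = -1.
(a,b)_17: α=0, u≡16; β=1, v≡9 (mod 17); (16|17)=+1, (9|17)=+1; sign (−1)^0·+1^1·+1^0 = +1.
(a,b)_43: α=1, u≡7; β=0, v≡10 (mod 43); (7|43)=-1, (10|43)=+1; sign (−1)^0·-1^0·+1^1 = +1.
(a,b)_∞: sgn(205755)=+, sgn(131138)=+, so +1.
Ram(205755, 131138) = {2, 3, 5, 11}; no ℚ_2-point on the conic.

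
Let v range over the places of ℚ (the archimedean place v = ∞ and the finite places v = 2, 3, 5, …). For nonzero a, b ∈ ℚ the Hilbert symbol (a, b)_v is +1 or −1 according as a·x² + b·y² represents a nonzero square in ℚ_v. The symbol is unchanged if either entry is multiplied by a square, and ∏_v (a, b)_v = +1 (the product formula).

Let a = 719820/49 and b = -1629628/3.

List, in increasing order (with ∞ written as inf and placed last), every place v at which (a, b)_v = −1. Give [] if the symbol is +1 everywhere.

Mod squares: a ≡ 19995, b ≡ -10101. Check v ∈ {∞, 2, 3, 5, 7, 11, 13, 31, 37, 43}.
v=13: a=13^0·(≡1), b=13^1·(≡1) mod 13; (1|13)=+1, (1|13)=+1; (−1)^{0·1·6}·(+1)^1·(+1)^0 = +1.
v=2: v_2(a)=2, v_2(b)=2; units ≡ 3, 3 (mod 8); ε·ε+αω+βω = 1·1+2·1+2·1 ≡ 1  ⇒  (a,b)_2 = -1.
v=5: a=5^1·(≡1), b=5^0·(≡4) mod 5; (1|5)=+1, (4|5)=+1; (−1)^{1·0·2}·(+1)^0·(+1)^1 = +1.
v=3: a=3^3·(≡2), b=3^-1·(≡2) mod 3; (2|3)=-1, (2|3)=-1; (−1)^{3·-1·1}·(-1)^-1·(-1)^3 = -1.
v=43: a=43^1·(≡38), b=43^0·(≡24) mod 43; (38|43)=+1, (24|43)=+1; (−1)^{1·0·21}·(+1)^0·(+1)^1 = +1.
v=31: a=31^1·(≡19), b=31^0·(≡14) mod 31; (19|31)=+1, (14|31)=+1; (−1)^{1·0·15}·(+1)^0·(+1)^1 = +1.
v=11: a=11^0·(≡7), b=11^2·(≡6) mod 11; (7|11)=-1, (6|11)=-1; (−1)^{0·2·5}·(-1)^2·(-1)^0 = +1.
v=∞: 19995 > 0 and -10101 < 0  ⇒  (a,b)_∞ = +1.
v=7: a=7^-2·(≡3), b=7^1·(≡3) mod 7; (3|7)=-1, (3|7)=-1; (−1)^{-2·1·3}·(-1)^1·(-1)^-2 = -1.
v=37: a=37^0·(≡8), b=37^1·(≡20) mod 37; (8|37)=-1, (20|37)=-1; (−1)^{0·1·18}·(-1)^1·(-1)^0 = -1.
Ram(19995, -10101) = {2, 3, 7, 37}; no ℚ_2-point on the conic.

[2, 3, 7, 37]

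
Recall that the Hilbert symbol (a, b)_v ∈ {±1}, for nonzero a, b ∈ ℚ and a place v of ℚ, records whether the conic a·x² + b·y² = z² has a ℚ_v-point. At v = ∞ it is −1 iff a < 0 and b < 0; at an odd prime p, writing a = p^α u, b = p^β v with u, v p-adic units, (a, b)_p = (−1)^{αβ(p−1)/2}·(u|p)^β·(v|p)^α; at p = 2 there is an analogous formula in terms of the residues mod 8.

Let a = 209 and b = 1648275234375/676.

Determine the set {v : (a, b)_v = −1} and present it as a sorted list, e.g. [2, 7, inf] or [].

[3, 7, 11, 19]

(a, b) ≡ (209, 2415) mod (ℚ^×)²; places V = {2, 3, 5, 7, 11, 13, 19, 23, ∞}.
(a,b)_23: α=0, u≡2; β=1, v≡13 (mod 23); (2|23)=+1, (13|23)=+1; sign (−1)^0·+1^1·+1^0 = +1.
(a,b)_19: α=1, u≡11; β=2, v≡2 (mod 19); (11|19)=+1, (2|19)=-1; sign (−1)^0·+1^2·-1^1 = -1.
(a,b)_2: α=0, β=-2; u≡1, v≡7 (mod 8); ε(u)ε(v)=0·1, αω(v)=0·0, βω(u)=-2·0; sum ≡ 0  ⇒  +1.
(a,b)_∞: sgn(209)=+, sgn(2415)=+, so +1.
(a,b)_7: α=0, u≡6; β=1, v≡4 (mod 7); (6|7)=-1, (4|7)=+1; sign (−1)^0·-1^1·+1^0 = -1.
(a,b)_3: α=0, u≡2; β=1, v≡1 (mod 3); (2|3)=-1, (1|3)=+1; sign (−1)^0·-1^1·+1^0 = -1.
(a,b)_13: α=0, u≡1; β=-2, v≡4 (mod 13); (1|13)=+1, (4|13)=+1; sign (−1)^0·+1^-2·+1^0 = +1.
(a,b)_11: α=1, u≡8; β=2, v≡10 (mod 11); (8|11)=-1, (10|11)=-1; sign (−1)^0·-1^2·-1^1 = -1.
(a,b)_5: α=0, u≡4; β=7, v≡3 (mod 5); (4|5)=+1, (3|5)=-1; sign (−1)^0·+1^7·-1^0 = +1.
|Ram(209, 2415)| = 4, even; anisotropic at {3, 7, 11, 19}.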